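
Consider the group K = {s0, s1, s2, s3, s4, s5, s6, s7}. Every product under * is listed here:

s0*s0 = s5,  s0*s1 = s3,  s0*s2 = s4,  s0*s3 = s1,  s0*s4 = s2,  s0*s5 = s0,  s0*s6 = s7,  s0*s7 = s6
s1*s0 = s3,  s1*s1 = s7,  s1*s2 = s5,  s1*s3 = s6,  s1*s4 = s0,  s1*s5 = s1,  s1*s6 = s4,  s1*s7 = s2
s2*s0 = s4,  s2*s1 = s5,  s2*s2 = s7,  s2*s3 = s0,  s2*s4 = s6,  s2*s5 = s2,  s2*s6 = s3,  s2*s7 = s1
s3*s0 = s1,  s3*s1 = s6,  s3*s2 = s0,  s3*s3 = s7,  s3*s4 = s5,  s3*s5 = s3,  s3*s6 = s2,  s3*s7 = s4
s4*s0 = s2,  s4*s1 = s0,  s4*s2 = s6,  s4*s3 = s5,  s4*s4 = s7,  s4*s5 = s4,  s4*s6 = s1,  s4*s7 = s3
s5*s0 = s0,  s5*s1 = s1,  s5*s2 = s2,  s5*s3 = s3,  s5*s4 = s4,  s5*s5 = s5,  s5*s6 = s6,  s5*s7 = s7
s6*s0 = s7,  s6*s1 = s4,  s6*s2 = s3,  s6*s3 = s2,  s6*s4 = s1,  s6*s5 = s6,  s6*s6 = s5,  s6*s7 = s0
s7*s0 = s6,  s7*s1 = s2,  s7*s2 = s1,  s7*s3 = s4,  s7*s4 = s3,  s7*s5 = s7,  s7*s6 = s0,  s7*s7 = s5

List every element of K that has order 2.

Identity is s5. Compute the order of each non-identity element by repeated multiplication:
  s0: s0 → s5  (order 2)
  s1: s1 → s7 → s2 → s5  (order 4)
  s2: s2 → s7 → s1 → s5  (order 4)
  s3: s3 → s7 → s4 → s5  (order 4)
  s4: s4 → s7 → s3 → s5  (order 4)
  s6: s6 → s5  (order 2)
  s7: s7 → s5  (order 2)
Elements of order 2: {s0, s6, s7}.

{s0, s6, s7}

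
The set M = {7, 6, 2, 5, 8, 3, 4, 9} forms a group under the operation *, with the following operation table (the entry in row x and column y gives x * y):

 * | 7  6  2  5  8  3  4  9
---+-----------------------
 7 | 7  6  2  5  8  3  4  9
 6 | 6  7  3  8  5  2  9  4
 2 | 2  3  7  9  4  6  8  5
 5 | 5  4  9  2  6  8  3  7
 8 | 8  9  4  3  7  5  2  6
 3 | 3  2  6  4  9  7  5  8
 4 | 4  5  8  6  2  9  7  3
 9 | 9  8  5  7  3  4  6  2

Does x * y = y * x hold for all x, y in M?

No

5 * 4 = 3 but 4 * 5 = 6.
Since 5 and 4 do not commute, M is not abelian.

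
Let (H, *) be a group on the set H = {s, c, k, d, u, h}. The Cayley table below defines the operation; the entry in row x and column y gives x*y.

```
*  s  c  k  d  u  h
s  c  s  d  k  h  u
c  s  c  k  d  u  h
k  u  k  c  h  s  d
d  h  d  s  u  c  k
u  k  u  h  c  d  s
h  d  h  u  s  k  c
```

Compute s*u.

Read row s, column u: s*u = h.

h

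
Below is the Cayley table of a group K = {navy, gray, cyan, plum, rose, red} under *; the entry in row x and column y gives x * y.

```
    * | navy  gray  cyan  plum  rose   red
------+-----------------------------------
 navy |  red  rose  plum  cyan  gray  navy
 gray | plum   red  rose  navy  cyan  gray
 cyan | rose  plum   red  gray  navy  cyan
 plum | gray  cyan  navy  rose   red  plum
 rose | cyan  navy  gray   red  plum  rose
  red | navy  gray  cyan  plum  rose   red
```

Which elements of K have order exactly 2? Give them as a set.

{cyan, gray, navy}

Identity is red. Compute the order of each non-identity element by repeated multiplication:
  navy: navy → red  (order 2)
  gray: gray → red  (order 2)
  cyan: cyan → red  (order 2)
  plum: plum → rose → red  (order 3)
  rose: rose → plum → red  (order 3)
Elements of order 2: {cyan, gray, navy}.
(Structurally, K here is isomorphic to the symmetric group S_3.)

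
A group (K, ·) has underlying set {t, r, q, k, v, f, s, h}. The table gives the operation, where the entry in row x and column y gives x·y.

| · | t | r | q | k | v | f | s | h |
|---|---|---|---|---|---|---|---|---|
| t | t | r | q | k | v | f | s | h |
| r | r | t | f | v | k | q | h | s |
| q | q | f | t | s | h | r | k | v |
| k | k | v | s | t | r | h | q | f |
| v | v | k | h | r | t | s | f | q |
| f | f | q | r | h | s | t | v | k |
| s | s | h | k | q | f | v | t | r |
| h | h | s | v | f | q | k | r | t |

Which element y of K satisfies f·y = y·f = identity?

First locate the identity: row t matches the header, so t is the identity.
Scan row f for t: f·f = t. Hence f^(-1) = f.
(Structurally, K here is isomorphic to the elementary abelian group (Z_2)^3.)

f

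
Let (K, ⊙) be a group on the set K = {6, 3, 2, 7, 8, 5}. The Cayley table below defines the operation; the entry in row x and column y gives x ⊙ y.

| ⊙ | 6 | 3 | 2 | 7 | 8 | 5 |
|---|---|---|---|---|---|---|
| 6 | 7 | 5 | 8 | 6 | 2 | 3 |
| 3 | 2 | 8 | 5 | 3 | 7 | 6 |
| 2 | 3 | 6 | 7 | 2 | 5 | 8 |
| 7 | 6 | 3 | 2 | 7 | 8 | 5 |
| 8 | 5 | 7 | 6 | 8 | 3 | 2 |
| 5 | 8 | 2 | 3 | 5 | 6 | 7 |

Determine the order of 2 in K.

The identity element is 7 (its row matches the header).
2^1 = 2
2^2 = 2 ⊙ 2 = 7
The first power of 2 equal to the identity is 2^2, so ord(2) = 2.

2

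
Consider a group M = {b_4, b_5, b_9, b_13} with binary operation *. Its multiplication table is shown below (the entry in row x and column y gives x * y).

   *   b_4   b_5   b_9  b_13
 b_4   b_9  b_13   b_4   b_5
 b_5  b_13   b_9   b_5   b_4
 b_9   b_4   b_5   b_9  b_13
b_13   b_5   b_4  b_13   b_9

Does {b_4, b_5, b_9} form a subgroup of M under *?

No

b_5 * b_4 = b_13, which is not in {b_4, b_5, b_9}.
The subset is not closed under *, so it is not a subgroup.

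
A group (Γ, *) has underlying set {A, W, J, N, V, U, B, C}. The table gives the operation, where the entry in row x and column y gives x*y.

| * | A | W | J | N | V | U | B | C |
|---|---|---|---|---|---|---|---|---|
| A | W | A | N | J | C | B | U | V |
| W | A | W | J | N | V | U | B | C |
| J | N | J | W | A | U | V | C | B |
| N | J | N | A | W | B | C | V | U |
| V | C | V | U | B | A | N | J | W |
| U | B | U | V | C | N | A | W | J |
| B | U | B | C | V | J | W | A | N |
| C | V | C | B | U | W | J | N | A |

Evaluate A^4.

W

A^1 = A
A^2 = A*A = W
A^3 = W*A = A
A^4 = A*A = W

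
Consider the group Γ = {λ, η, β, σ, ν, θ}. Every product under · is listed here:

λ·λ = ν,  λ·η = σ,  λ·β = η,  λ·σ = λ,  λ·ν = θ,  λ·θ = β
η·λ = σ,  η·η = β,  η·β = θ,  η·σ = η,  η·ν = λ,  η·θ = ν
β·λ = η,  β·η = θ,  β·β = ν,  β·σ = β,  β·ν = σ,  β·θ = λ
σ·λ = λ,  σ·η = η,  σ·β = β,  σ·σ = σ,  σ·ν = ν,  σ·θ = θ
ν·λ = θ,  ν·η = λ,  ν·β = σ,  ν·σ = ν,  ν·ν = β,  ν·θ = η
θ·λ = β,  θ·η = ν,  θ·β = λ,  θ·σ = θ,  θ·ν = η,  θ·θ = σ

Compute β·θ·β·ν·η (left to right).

σ

β·θ = λ
λ·β = η
η·ν = λ
λ·η = σ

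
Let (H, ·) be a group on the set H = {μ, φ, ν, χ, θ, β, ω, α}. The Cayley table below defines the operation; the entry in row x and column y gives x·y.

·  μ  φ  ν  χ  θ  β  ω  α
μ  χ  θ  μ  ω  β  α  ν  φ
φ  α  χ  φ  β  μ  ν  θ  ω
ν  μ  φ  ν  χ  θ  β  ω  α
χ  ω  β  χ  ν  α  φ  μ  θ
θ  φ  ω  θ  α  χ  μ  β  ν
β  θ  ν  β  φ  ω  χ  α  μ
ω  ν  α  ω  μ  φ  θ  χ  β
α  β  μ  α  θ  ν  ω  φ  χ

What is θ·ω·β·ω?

μ

θ·ω = β
β·β = χ
χ·ω = μ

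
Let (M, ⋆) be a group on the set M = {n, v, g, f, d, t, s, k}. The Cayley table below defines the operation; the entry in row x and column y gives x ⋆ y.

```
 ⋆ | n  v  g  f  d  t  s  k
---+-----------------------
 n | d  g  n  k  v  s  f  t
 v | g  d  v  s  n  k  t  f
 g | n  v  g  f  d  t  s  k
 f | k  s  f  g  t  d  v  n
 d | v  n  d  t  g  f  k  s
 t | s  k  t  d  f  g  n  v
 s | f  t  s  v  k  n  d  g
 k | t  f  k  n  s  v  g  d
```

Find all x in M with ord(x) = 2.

Identity is g. Compute the order of each non-identity element by repeated multiplication:
  n: n → d → v → g  (order 4)
  v: v → d → n → g  (order 4)
  f: f → g  (order 2)
  d: d → g  (order 2)
  t: t → g  (order 2)
  s: s → d → k → g  (order 4)
  k: k → d → s → g  (order 4)
Elements of order 2: {d, f, t}.

{d, f, t}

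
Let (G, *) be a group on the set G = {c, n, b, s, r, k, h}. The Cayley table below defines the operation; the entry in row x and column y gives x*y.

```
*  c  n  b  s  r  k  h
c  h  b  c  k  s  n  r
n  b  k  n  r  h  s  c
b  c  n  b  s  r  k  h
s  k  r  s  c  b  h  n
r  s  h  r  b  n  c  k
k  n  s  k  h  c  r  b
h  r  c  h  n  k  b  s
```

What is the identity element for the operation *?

b

The identity e satisfies e*x = x for all x, so its row in the table reproduces the column headers.
Row b reads: c, n, b, s, r, k, h — exactly the header order. So b is the identity.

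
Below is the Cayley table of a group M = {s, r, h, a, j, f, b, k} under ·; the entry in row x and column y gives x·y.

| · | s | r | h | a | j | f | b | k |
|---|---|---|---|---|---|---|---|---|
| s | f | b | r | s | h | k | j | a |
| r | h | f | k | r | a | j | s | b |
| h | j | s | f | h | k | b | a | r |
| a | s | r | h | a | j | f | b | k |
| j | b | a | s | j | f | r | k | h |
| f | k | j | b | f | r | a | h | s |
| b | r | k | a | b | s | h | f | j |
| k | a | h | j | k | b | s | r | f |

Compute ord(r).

4

The identity element is a (its row matches the header).
r^1 = r
r^2 = r·r = f
r^3 = f·r = j
r^4 = j·r = a
The first power of r equal to the identity is r^4, so ord(r) = 4.
(Structurally, M here is isomorphic to the quaternion group Q_8.)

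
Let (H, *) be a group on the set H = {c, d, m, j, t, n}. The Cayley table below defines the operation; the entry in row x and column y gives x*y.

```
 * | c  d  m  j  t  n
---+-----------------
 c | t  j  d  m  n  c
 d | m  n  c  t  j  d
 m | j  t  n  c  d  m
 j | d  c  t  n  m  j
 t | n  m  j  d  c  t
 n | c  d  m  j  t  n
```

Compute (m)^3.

m^1 = m
m^2 = m*m = n
m^3 = n*m = m

m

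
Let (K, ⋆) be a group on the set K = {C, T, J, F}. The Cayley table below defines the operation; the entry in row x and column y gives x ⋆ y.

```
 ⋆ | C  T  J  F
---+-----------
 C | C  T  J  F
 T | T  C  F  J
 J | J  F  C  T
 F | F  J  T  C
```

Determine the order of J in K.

2

The identity element is C (its row matches the header).
J^1 = J
J^2 = J ⋆ J = C
The first power of J equal to the identity is J^2, so ord(J) = 2.
(Structurally, K here is isomorphic to the Klein four-group V_4.)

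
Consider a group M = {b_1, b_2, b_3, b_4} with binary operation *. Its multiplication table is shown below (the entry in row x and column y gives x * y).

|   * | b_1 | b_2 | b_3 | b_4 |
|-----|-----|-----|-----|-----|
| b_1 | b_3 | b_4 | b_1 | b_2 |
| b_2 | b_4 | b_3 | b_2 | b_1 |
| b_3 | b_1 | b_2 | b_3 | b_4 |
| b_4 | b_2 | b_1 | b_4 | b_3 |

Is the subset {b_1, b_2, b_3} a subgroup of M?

b_1 * b_2 = b_4, which is not in {b_1, b_2, b_3}.
The subset is not closed under *, so it is not a subgroup.

No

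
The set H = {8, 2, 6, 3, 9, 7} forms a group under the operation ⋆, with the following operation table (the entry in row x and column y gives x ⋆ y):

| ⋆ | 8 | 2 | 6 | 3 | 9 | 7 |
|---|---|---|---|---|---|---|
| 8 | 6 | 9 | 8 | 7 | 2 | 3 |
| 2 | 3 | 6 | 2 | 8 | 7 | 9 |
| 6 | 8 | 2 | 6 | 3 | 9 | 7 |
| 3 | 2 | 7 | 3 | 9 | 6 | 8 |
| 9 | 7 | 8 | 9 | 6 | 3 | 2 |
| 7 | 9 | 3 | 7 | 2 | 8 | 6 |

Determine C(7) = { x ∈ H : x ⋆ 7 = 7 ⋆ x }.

{6, 7}

Compare row 7 with column 7 entry by entry.
9 ⋆ 7 = 2 but 7 ⋆ 9 = 8, so 9 does not.
Collecting the elements that commute with 7: C(7) = {6, 7}.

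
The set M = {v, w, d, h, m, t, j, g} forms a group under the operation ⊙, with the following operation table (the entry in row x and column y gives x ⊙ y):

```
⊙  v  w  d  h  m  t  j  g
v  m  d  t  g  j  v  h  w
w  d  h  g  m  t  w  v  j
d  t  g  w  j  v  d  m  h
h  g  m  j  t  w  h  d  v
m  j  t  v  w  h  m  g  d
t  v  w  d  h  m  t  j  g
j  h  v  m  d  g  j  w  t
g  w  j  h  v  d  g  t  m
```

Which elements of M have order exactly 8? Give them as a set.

Identity is t. Compute the order of each non-identity element by repeated multiplication:
  v: v → m → j → h → g → w → d → t  (order 8)
  w: w → h → m → t  (order 4)
  d: d → w → g → h → j → m → v → t  (order 8)
  h: h → t  (order 2)
  m: m → h → w → t  (order 4)
  j: j → w → v → h → d → m → g → t  (order 8)
  g: g → m → d → h → v → w → j → t  (order 8)
Elements of order 8: {d, g, j, v}.
(Structurally, M here is isomorphic to the cyclic group Z_8.)

{d, g, j, v}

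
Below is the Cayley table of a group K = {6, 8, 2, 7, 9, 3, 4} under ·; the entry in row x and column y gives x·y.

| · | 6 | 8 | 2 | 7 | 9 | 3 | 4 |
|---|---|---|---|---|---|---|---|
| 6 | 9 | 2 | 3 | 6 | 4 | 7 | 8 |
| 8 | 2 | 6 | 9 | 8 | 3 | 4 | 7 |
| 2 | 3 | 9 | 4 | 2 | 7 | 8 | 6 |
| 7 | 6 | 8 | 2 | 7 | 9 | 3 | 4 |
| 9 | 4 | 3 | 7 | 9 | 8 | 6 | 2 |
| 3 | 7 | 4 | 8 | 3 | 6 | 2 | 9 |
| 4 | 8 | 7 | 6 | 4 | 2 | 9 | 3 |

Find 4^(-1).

8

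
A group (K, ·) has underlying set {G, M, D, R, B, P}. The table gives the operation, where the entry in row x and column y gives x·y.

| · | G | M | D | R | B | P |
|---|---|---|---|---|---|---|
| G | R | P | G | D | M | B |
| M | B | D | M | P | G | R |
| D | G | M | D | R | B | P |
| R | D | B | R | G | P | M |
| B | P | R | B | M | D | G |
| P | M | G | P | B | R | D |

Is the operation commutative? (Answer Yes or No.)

No

G·B = M but B·G = P.
Since G and B do not commute, K is not abelian.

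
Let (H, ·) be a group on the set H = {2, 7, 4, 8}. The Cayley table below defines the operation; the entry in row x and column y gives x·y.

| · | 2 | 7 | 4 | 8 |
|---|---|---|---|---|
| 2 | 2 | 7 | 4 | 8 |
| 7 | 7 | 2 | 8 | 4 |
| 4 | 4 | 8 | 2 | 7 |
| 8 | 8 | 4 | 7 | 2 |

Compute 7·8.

Read row 7, column 8: 7·8 = 4.
(Structurally, H here is isomorphic to the Klein four-group V_4.)

4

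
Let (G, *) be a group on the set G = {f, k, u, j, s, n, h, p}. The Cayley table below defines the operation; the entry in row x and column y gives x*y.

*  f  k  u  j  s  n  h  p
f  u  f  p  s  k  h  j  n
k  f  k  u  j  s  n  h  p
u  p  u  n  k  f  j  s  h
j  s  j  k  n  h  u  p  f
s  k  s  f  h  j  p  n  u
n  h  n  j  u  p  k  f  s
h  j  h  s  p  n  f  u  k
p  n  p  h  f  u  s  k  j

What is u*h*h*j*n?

u*h = s
s*h = n
n*j = u
u*n = j

j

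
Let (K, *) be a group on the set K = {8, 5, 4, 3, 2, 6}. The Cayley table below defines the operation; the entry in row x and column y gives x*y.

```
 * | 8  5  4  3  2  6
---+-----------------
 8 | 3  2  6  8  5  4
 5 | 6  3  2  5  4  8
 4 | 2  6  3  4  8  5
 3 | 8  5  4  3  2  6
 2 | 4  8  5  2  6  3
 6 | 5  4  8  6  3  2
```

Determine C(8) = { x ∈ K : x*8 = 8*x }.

Compare row 8 with column 8 entry by entry.
2*8 = 4 but 8*2 = 5, so 2 does not.
Collecting the elements that commute with 8: C(8) = {3, 8}.
(Structurally, K here is isomorphic to the symmetric group S_3.)

{3, 8}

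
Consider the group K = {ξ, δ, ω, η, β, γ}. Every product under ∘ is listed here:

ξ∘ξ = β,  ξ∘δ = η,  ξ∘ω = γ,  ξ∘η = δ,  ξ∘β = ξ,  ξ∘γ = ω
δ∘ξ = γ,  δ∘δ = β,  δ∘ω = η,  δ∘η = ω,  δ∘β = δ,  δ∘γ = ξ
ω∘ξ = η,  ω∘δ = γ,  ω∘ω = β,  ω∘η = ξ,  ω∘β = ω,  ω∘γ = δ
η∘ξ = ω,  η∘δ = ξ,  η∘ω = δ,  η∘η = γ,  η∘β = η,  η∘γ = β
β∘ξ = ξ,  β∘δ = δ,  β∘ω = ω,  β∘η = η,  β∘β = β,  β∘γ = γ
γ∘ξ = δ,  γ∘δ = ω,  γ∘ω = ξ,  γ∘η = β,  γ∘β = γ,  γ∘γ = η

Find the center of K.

An element z is central iff its row equals its column in the table.
For η: η ∘ ω = δ ≠ ξ = ω ∘ η, so η ∉ Z.
Checking each element this way leaves Z(K) = {β}.

{β}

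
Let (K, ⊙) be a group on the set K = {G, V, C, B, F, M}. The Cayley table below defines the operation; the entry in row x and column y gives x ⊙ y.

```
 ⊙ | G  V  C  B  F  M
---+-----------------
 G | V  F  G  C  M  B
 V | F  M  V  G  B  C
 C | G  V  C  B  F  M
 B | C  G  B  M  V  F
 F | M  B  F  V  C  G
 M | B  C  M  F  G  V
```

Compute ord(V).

3

The identity element is C (its row matches the header).
V^1 = V
V^2 = V ⊙ V = M
V^3 = M ⊙ V = C
The first power of V equal to the identity is V^3, so ord(V) = 3.
(Structurally, K here is isomorphic to the cyclic group Z_6.)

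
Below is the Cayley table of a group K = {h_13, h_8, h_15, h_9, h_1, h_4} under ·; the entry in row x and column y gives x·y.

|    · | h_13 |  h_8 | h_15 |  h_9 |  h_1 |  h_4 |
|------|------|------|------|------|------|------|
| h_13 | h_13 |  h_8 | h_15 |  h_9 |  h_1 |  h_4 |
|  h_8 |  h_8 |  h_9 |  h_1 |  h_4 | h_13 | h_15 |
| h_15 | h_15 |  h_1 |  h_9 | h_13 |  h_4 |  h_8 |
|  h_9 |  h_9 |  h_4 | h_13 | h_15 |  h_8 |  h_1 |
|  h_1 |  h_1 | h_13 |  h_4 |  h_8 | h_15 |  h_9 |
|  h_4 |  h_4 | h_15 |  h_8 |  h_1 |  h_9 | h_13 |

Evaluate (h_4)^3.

h_4^1 = h_4
h_4^2 = h_4·h_4 = h_13
h_4^3 = h_13·h_4 = h_4
(Structurally, K here is isomorphic to the cyclic group Z_6.)

h_4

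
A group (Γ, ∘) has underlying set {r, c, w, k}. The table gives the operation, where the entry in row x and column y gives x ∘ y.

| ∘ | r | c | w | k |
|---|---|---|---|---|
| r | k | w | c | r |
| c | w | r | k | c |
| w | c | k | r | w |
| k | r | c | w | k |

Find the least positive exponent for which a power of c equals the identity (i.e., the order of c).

The identity element is k (its row matches the header).
c^1 = c
c^2 = c ∘ c = r
c^3 = r ∘ c = w
c^4 = w ∘ c = k
The first power of c equal to the identity is c^4, so ord(c) = 4.
(Structurally, Γ here is isomorphic to the cyclic group Z_4.)

4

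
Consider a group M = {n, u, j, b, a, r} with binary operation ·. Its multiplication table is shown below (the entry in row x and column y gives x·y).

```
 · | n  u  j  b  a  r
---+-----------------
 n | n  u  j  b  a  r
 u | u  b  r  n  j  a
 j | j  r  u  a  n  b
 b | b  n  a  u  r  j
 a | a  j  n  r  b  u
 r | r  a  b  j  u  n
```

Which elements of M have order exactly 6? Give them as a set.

Identity is n. Compute the order of each non-identity element by repeated multiplication:
  u: u → b → n  (order 3)
  j: j → u → r → b → a → n  (order 6)
  b: b → u → n  (order 3)
  a: a → b → r → u → j → n  (order 6)
  r: r → n  (order 2)
Elements of order 6: {a, j}.
(Structurally, M here is isomorphic to the cyclic group Z_6.)

{a, j}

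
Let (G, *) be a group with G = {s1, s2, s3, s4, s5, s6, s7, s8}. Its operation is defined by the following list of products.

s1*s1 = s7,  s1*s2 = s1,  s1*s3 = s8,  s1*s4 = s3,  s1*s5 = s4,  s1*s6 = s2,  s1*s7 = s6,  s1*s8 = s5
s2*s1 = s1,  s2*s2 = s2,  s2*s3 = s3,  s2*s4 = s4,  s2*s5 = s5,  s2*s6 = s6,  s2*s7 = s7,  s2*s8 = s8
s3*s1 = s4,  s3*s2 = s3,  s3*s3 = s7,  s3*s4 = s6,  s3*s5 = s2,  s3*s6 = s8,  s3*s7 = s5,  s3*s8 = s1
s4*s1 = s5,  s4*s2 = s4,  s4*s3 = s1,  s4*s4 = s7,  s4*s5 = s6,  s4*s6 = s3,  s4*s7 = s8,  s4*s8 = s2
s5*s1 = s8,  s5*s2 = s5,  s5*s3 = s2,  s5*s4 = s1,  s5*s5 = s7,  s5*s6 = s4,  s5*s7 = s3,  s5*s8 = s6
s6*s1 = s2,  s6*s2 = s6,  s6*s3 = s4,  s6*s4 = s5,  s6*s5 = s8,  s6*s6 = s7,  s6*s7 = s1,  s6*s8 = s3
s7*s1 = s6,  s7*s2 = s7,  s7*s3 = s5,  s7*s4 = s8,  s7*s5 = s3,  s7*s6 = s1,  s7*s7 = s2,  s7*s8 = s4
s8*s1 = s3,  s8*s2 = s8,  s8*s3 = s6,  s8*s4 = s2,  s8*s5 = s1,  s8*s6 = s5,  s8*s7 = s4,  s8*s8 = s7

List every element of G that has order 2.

Identity is s2. Compute the order of each non-identity element by repeated multiplication:
  s1: s1 → s7 → s6 → s2  (order 4)
  s3: s3 → s7 → s5 → s2  (order 4)
  s4: s4 → s7 → s8 → s2  (order 4)
  s5: s5 → s7 → s3 → s2  (order 4)
  s6: s6 → s7 → s1 → s2  (order 4)
  s7: s7 → s2  (order 2)
  s8: s8 → s7 → s4 → s2  (order 4)
Elements of order 2: {s7}.

{s7}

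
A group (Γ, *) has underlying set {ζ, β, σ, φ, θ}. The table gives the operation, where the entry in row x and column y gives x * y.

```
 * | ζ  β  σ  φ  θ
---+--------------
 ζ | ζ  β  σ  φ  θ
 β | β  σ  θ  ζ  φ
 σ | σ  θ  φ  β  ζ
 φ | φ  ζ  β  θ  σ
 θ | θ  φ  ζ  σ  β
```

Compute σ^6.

σ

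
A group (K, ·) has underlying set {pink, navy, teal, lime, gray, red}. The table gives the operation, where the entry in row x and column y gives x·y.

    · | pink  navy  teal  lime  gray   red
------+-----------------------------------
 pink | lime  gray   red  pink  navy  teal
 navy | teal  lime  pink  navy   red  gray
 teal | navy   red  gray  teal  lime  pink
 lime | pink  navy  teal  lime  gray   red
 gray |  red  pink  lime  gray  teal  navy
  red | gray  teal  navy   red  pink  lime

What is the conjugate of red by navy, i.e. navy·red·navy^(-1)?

The identity is lime. In row navy, the entry lime sits in column navy, so navy^(-1) = navy.
navy·red = gray
gray·navy = pink

pink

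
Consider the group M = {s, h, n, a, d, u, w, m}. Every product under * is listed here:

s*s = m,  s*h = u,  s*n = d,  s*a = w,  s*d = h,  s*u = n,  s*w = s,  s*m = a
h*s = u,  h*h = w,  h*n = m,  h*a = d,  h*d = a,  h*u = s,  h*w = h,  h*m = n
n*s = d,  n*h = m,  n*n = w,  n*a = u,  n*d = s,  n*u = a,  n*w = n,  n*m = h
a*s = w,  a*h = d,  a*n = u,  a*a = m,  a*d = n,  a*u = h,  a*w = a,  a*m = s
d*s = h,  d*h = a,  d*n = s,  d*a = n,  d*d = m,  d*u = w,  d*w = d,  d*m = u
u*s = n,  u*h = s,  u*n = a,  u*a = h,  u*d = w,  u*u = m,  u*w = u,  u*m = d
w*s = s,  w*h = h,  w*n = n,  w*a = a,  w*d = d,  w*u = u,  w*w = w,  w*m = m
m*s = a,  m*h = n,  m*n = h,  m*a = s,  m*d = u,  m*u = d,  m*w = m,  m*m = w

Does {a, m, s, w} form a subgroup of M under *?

{a, m, s, w} contains the identity w.
Checking products: every product of two elements of {a, m, s, w} (read from the table) lies in {a, m, s, w}, so the set is closed.
In a finite group, a nonempty closed subset is a subgroup. So {a, m, s, w} ≤ M.

Yes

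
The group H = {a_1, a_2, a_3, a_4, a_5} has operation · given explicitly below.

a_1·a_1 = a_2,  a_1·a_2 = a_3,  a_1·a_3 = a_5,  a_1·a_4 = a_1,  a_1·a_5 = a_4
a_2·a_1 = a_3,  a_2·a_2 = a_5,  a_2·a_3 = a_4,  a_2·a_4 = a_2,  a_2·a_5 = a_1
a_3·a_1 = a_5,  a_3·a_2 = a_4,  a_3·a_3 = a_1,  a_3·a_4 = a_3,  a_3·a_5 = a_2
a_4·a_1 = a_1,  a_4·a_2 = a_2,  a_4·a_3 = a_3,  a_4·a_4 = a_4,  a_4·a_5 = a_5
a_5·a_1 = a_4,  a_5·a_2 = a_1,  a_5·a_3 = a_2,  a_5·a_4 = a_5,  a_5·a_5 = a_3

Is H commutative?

Yes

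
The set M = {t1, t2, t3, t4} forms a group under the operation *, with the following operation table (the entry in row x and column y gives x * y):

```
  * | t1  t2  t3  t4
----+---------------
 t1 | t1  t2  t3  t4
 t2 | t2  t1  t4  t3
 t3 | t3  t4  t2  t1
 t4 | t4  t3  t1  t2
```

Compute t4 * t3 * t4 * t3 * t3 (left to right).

t4 * t3 = t1
t1 * t4 = t4
t4 * t3 = t1
t1 * t3 = t3
(Structurally, M here is isomorphic to the cyclic group Z_4.)

t3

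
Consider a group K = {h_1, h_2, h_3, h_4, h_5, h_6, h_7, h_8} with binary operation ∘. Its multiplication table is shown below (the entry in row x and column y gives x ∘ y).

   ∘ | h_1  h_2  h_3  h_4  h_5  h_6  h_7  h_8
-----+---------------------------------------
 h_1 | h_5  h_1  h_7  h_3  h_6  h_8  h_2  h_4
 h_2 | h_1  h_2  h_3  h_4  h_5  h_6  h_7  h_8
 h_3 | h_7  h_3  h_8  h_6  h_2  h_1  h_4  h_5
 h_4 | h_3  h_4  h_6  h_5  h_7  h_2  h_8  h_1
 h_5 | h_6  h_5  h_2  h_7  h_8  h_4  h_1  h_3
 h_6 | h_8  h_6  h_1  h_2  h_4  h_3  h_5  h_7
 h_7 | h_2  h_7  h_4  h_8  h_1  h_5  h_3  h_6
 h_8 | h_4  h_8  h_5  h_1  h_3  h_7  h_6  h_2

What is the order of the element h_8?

2

The identity element is h_2 (its row matches the header).
h_8^1 = h_8
h_8^2 = h_8 ∘ h_8 = h_2
The first power of h_8 equal to the identity is h_8^2, so ord(h_8) = 2.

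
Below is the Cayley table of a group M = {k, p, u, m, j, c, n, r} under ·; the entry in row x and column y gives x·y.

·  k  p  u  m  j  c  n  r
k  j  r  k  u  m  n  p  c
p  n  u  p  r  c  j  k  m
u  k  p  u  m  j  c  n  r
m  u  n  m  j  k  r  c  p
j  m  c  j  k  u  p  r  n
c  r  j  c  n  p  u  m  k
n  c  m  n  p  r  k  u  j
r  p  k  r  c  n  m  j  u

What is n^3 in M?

n

n^1 = n
n^2 = n·n = u
n^3 = u·n = n
(Structurally, M here is isomorphic to the dihedral group D_4.)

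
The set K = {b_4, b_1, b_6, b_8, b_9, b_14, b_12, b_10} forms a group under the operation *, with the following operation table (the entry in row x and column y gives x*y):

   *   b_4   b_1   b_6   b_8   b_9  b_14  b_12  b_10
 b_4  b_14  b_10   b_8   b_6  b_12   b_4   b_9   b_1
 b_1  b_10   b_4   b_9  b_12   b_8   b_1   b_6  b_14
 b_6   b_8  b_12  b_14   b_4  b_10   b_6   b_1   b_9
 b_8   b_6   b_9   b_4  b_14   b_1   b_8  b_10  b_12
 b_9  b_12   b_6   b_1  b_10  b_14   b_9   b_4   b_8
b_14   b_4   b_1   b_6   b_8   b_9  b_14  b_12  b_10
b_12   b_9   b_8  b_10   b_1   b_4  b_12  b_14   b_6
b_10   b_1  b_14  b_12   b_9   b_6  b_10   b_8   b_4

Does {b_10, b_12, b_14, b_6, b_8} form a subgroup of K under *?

No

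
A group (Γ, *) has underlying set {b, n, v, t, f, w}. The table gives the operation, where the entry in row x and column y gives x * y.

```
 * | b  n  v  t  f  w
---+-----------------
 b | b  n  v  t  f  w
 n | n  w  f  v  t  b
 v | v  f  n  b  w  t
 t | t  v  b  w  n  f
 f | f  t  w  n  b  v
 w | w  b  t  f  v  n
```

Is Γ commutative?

Check whether the table is symmetric across its main diagonal.
Every entry (row x, col y) equals the entry (row y, col x), so Γ is abelian.

Yes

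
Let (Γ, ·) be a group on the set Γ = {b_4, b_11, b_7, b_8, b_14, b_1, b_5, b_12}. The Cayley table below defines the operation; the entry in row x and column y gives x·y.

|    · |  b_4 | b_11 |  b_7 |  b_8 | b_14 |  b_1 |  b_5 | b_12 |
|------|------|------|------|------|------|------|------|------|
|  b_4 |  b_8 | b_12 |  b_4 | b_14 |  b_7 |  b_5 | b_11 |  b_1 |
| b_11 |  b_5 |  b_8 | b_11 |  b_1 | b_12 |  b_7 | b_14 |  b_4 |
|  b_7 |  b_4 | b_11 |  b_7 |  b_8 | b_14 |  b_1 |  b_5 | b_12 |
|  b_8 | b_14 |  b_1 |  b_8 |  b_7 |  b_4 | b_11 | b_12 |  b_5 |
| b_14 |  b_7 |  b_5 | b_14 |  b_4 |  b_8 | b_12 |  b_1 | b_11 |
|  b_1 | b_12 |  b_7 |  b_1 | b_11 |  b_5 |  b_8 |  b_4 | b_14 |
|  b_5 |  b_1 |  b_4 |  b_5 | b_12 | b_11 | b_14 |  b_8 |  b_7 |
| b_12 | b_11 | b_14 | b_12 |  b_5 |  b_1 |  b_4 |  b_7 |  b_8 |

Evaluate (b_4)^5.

b_4^1 = b_4
b_4^2 = b_4·b_4 = b_8
b_4^3 = b_8·b_4 = b_14
b_4^4 = b_14·b_4 = b_7
b_4^5 = b_7·b_4 = b_4

b_4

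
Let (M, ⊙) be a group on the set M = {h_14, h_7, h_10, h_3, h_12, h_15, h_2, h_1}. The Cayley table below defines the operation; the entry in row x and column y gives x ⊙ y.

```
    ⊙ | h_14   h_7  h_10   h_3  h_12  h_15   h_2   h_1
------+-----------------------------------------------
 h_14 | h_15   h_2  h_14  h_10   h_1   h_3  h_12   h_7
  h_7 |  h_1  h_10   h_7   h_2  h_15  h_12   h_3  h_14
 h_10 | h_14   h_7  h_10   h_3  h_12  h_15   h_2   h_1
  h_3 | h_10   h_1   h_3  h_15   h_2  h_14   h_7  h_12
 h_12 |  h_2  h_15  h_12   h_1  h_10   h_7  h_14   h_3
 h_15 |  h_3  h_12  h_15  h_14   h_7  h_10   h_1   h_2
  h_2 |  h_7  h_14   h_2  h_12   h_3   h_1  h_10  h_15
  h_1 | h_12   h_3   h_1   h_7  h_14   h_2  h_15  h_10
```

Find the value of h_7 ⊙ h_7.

Read row h_7, column h_7: h_7 ⊙ h_7 = h_10.

h_10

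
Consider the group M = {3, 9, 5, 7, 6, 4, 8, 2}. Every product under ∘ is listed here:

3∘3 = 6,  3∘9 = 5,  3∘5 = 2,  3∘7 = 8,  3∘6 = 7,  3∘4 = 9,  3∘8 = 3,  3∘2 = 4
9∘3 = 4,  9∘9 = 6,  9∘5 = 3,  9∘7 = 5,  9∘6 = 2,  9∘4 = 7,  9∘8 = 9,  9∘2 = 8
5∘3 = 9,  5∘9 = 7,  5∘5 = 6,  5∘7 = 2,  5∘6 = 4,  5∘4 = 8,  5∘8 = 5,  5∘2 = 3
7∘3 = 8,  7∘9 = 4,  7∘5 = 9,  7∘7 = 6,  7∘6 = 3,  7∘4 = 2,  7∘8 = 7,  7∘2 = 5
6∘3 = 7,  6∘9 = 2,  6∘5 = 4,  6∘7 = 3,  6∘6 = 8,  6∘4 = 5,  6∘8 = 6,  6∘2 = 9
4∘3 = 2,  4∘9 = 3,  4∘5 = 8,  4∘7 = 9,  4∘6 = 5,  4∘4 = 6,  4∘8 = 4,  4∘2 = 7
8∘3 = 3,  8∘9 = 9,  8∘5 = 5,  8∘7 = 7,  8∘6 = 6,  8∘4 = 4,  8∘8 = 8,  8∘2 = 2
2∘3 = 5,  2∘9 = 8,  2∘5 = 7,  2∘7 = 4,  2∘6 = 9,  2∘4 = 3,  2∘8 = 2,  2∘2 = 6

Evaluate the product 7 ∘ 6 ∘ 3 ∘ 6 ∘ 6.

7 ∘ 6 = 3
3 ∘ 3 = 6
6 ∘ 6 = 8
8 ∘ 6 = 6

6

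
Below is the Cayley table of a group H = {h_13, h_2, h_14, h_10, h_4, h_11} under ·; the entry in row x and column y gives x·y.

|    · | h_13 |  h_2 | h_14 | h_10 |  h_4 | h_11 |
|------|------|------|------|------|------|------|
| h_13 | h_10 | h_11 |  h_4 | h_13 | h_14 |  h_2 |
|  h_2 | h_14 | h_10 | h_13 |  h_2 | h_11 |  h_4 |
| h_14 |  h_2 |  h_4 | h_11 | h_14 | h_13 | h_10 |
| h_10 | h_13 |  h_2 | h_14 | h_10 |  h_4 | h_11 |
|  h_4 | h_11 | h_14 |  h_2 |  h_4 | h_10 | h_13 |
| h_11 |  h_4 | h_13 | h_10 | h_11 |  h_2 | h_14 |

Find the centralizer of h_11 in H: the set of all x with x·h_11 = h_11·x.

Compare row h_11 with column h_11 entry by entry.
h_14·h_11 = h_10 = h_11·h_14, so h_14 commutes with h_11.
h_4·h_11 = h_13 but h_11·h_4 = h_2, so h_4 does not.
Collecting the elements that commute with h_11: C(h_11) = {h_10, h_11, h_14}.

{h_10, h_11, h_14}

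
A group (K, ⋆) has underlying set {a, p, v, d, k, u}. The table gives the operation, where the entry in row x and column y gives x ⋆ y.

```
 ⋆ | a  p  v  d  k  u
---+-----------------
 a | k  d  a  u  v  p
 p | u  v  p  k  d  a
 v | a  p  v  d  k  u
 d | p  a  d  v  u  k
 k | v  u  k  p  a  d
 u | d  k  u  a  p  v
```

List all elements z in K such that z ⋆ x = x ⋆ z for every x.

{v}

An element z is central iff its row equals its column in the table.
For d: d ⋆ k = u ≠ p = k ⋆ d, so d ∉ Z.
Checking each element this way leaves Z(K) = {v}.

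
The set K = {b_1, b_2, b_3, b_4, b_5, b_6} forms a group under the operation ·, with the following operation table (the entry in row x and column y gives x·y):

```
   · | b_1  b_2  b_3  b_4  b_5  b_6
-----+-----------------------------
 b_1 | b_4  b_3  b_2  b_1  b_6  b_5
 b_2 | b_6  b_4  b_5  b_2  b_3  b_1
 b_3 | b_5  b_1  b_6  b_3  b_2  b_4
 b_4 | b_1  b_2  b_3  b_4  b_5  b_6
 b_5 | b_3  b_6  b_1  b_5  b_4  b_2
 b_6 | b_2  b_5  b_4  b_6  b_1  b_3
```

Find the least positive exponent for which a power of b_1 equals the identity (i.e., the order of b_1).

2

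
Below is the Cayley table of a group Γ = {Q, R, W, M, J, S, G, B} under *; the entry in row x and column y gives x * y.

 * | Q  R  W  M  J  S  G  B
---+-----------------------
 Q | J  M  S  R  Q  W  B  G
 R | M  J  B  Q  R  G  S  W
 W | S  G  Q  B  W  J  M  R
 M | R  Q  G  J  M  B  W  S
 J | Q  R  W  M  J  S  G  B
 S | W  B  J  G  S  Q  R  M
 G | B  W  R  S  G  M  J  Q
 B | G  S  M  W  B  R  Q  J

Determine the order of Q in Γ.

2

The identity element is J (its row matches the header).
Q^1 = Q
Q^2 = Q * Q = J
The first power of Q equal to the identity is Q^2, so ord(Q) = 2.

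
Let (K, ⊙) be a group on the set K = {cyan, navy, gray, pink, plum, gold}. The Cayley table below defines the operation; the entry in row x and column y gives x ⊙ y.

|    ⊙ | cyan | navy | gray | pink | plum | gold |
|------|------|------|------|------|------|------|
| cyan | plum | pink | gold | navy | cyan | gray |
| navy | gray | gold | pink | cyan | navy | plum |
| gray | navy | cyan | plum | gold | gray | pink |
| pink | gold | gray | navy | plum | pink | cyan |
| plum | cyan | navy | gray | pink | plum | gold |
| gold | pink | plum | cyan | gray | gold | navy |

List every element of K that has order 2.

{cyan, gray, pink}

Identity is plum. Compute the order of each non-identity element by repeated multiplication:
  cyan: cyan → plum  (order 2)
  navy: navy → gold → plum  (order 3)
  gray: gray → plum  (order 2)
  pink: pink → plum  (order 2)
  gold: gold → navy → plum  (order 3)
Elements of order 2: {cyan, gray, pink}.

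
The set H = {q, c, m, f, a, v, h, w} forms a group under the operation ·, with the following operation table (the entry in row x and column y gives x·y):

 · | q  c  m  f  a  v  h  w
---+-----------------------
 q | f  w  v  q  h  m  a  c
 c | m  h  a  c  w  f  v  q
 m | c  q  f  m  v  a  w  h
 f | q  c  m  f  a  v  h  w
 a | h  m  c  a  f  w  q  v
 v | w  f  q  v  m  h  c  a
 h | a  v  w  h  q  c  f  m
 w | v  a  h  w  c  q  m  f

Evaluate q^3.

q^1 = q
q^2 = q·q = f
q^3 = f·q = q

q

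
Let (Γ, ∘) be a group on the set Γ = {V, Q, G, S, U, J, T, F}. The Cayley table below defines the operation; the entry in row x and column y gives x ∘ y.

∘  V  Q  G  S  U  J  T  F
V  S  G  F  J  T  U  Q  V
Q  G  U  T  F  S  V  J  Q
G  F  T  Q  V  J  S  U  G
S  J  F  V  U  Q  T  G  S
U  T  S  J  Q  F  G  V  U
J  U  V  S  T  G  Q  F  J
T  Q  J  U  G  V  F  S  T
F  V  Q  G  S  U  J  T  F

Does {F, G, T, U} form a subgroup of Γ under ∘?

U ∘ G = J, which is not in {F, G, T, U}.
The subset is not closed under ∘, so it is not a subgroup.

No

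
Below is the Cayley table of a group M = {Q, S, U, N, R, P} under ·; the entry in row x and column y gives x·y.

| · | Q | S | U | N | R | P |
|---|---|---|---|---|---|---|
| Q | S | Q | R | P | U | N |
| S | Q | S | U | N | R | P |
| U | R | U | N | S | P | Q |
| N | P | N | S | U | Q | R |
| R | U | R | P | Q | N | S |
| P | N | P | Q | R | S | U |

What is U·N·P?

P

U·N = S
S·P = P
(Structurally, M here is isomorphic to the cyclic group Z_6.)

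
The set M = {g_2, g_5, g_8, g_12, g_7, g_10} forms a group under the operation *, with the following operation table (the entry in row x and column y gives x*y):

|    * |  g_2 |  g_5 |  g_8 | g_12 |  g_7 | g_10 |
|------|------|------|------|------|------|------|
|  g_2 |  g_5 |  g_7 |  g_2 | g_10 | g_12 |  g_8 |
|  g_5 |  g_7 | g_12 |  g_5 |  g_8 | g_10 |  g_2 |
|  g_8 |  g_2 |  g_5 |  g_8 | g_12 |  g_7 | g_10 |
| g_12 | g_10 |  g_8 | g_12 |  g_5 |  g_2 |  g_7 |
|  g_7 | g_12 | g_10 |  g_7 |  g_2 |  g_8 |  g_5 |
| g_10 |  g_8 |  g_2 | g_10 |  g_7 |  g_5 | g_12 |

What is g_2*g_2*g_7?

g_2*g_2 = g_5
g_5*g_7 = g_10

g_10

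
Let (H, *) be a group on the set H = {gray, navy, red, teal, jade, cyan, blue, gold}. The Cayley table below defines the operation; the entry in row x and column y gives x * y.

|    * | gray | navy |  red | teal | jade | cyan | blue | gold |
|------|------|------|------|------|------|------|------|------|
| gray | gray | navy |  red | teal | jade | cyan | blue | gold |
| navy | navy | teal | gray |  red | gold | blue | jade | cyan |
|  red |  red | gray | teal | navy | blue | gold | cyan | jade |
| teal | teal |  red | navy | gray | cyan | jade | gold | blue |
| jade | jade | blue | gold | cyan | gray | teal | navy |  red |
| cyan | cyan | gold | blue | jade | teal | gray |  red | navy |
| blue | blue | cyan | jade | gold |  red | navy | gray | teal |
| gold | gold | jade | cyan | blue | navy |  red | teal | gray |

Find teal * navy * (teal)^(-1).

navy

The identity is gray. In row teal, the entry gray sits in column teal, so teal^(-1) = teal.
teal * navy = red
red * teal = navy
(Structurally, H here is isomorphic to the dihedral group D_4.)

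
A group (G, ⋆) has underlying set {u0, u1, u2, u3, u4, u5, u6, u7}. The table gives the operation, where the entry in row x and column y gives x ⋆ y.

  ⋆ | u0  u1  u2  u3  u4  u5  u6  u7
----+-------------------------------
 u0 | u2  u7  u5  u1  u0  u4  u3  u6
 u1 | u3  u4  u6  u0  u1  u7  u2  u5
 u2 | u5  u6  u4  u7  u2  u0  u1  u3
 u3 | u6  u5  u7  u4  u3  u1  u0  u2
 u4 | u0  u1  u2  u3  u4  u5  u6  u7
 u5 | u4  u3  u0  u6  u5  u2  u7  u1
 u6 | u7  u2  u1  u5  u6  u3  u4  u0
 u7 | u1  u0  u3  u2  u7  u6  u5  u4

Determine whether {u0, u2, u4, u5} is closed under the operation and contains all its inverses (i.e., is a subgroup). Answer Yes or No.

{u0, u2, u4, u5} contains the identity u4.
Checking products: every product of two elements of {u0, u2, u4, u5} (read from the table) lies in {u0, u2, u4, u5}, so the set is closed.
In a finite group, a nonempty closed subset is a subgroup. So {u0, u2, u4, u5} ≤ G.

Yes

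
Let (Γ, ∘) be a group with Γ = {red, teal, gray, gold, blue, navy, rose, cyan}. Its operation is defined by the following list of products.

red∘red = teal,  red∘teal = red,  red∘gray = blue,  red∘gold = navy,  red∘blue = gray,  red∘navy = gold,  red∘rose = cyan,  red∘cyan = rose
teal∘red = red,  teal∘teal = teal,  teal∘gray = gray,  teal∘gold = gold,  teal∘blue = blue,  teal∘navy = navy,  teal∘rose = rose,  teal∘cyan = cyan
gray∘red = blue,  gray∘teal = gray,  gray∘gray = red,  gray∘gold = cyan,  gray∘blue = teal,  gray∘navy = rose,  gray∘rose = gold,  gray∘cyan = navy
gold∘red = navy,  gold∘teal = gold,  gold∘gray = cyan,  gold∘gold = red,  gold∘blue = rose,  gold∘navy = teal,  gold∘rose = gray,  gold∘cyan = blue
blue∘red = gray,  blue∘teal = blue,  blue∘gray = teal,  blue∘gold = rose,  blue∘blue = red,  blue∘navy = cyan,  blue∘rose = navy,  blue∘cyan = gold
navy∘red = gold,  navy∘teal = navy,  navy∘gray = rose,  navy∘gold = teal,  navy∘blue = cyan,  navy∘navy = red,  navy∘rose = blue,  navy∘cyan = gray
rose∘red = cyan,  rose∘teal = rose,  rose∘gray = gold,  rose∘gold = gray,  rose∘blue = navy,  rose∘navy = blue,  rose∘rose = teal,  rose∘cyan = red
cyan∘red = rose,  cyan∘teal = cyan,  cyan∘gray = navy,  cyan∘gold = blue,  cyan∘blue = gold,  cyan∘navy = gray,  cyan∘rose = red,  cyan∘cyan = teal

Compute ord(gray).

4

The identity element is teal (its row matches the header).
gray^1 = gray
gray^2 = gray ∘ gray = red
gray^3 = red ∘ gray = blue
gray^4 = blue ∘ gray = teal
The first power of gray equal to the identity is gray^4, so ord(gray) = 4.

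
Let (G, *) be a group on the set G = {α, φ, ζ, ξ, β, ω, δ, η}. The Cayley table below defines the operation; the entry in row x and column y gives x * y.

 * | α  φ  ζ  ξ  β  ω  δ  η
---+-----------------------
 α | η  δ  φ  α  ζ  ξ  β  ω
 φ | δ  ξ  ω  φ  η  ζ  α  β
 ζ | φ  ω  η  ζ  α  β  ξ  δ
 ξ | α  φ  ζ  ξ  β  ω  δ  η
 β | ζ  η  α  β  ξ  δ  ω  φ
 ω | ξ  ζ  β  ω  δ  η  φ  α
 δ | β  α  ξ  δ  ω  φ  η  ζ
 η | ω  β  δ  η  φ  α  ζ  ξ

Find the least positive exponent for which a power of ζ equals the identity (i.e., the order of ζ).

4

The identity element is ξ (its row matches the header).
ζ^1 = ζ
ζ^2 = ζ * ζ = η
ζ^3 = η * ζ = δ
ζ^4 = δ * ζ = ξ
The first power of ζ equal to the identity is ζ^4, so ord(ζ) = 4.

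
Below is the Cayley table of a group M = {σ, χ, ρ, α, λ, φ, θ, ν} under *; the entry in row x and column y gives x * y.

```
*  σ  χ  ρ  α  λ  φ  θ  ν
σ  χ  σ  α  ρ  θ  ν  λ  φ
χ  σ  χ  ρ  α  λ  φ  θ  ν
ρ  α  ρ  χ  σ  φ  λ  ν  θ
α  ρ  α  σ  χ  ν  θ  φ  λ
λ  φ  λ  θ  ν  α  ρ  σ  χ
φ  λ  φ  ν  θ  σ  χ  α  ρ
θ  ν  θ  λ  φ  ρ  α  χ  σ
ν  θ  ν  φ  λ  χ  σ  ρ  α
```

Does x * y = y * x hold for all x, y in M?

λ * σ = φ but σ * λ = θ.
Since λ and σ do not commute, M is not abelian.

No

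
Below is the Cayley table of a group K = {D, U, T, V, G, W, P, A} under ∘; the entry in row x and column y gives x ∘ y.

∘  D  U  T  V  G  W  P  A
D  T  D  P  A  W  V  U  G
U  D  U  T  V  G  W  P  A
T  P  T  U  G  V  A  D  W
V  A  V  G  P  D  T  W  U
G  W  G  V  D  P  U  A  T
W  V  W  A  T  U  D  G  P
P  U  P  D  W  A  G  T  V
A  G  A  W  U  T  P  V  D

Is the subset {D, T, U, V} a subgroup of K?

No

T ∘ V = G, which is not in {D, T, U, V}.
The subset is not closed under ∘, so it is not a subgroup.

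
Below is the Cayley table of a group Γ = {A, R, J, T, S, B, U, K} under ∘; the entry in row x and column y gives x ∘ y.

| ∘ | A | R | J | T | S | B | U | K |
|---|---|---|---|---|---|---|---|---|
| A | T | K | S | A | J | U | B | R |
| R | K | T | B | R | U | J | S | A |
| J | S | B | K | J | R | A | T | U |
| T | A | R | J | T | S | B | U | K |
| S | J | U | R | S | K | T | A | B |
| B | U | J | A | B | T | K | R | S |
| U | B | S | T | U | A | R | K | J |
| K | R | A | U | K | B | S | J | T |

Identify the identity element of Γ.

T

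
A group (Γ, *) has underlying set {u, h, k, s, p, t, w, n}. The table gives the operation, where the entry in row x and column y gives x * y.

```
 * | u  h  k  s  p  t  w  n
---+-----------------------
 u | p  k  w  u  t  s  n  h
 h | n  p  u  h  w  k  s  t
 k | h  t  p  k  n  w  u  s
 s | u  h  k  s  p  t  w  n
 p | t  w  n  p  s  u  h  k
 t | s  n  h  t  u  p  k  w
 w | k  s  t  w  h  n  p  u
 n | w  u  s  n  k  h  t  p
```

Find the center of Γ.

{p, s}

An element z is central iff its row equals its column in the table.
For n: n * h = u ≠ t = h * n, so n ∉ Z.
Checking each element this way leaves Z(Γ) = {p, s}.
(Structurally, Γ here is isomorphic to the quaternion group Q_8.)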